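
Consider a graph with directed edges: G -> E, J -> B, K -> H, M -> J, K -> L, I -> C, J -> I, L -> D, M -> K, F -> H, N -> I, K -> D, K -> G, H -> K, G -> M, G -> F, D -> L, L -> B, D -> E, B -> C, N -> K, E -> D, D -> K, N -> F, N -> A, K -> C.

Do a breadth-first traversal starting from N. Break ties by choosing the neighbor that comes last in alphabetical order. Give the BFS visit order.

N K I F A L H G D C B M E J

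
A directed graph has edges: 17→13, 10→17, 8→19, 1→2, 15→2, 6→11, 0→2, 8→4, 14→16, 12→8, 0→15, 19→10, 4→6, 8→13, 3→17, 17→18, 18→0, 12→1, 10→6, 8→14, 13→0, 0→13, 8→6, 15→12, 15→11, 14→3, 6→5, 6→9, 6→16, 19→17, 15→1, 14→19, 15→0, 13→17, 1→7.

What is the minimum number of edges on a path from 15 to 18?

4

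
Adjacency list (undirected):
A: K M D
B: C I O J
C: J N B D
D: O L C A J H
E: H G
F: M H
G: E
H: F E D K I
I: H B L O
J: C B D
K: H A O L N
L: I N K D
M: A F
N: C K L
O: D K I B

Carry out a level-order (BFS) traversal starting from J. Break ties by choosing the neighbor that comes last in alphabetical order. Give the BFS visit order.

Visit J; enqueue D, C, B → queue [D, C, B]
Visit D; enqueue O, L, H, A → queue [C, B, O, L, H, A]
Visit C; enqueue N → queue [B, O, L, H, A, N]
Visit B; enqueue I → queue [O, L, H, A, N, I]
Visit O; enqueue K → queue [L, H, A, N, I, K]
Visit L → queue [H, A, N, I, K]
Visit H; enqueue F, E → queue [A, N, I, K, F, E]
Visit A; enqueue M → queue [N, I, K, F, E, M]
Visit N → queue [I, K, F, E, M]
Visit I → queue [K, F, E, M]
Visit K → queue [F, E, M]
Visit F → queue [E, M]
Visit E; enqueue G → queue [M, G]
Visit M → queue [G]
Visit G → queue []

J, D, C, B, O, L, H, A, N, I, K, F, E, M, G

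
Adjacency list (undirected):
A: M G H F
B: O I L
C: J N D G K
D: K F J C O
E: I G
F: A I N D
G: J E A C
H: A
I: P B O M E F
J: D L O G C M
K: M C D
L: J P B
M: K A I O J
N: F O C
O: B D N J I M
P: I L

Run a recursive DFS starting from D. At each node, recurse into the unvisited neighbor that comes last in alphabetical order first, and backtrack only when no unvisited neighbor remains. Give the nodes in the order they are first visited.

D, O, N, F, I, P, L, J, M, K, C, G, E, A, H, B

Visit D
D → O
O → N
N → F
F → I
I → P
P → L
L → J
J → M
M → K
K → C
C → G
G → E
G → A
A → H
L → B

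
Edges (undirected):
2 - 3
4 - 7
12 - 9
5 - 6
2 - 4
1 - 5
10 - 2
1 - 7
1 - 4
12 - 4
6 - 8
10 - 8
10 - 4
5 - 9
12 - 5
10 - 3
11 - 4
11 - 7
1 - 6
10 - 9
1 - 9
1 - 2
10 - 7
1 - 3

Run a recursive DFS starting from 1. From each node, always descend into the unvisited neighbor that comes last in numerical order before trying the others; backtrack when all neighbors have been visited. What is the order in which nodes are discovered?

Visit 1
1 → 9
9 → 12
12 → 5
5 → 6
6 → 8
8 → 10
10 → 7
7 → 11
11 → 4
4 → 2
2 → 3

1, 9, 12, 5, 6, 8, 10, 7, 11, 4, 2, 3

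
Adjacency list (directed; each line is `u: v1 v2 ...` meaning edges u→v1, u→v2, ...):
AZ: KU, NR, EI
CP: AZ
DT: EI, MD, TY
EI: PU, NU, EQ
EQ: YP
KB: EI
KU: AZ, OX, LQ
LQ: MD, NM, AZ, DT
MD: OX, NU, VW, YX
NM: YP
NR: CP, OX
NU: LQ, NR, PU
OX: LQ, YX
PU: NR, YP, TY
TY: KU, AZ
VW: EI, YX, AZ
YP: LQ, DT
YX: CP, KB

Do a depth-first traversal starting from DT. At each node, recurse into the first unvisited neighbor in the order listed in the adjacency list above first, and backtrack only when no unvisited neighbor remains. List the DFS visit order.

Visit DT
DT → EI
EI → PU
PU → NR
NR → CP
CP → AZ
AZ → KU
KU → OX
OX → LQ
LQ → MD
MD → NU
MD → VW
VW → YX
YX → KB
LQ → NM
NM → YP
PU → TY
EI → EQ

DT, EI, PU, NR, CP, AZ, KU, OX, LQ, MD, NU, VW, YX, KB, NM, YP, TY, EQ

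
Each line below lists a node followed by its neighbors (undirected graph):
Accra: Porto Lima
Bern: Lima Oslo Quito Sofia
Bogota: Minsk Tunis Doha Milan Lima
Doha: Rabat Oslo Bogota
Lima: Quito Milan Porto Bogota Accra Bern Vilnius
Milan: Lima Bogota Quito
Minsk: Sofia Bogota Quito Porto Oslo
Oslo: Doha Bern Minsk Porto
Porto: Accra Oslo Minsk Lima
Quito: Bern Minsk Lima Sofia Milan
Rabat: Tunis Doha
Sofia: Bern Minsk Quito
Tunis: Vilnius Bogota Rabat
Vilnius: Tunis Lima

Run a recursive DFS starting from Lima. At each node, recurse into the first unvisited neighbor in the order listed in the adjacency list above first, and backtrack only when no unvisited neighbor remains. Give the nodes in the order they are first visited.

Lima Quito Bern Oslo Doha Rabat Tunis Vilnius Bogota Minsk Sofia Porto Accra Milan

Visit Lima
Lima → Quito
Quito → Bern
Bern → Oslo
Oslo → Doha
Doha → Rabat
Rabat → Tunis
Tunis → Vilnius
Tunis → Bogota
Bogota → Minsk
Minsk → Sofia
Minsk → Porto
Porto → Accra
Bogota → Milan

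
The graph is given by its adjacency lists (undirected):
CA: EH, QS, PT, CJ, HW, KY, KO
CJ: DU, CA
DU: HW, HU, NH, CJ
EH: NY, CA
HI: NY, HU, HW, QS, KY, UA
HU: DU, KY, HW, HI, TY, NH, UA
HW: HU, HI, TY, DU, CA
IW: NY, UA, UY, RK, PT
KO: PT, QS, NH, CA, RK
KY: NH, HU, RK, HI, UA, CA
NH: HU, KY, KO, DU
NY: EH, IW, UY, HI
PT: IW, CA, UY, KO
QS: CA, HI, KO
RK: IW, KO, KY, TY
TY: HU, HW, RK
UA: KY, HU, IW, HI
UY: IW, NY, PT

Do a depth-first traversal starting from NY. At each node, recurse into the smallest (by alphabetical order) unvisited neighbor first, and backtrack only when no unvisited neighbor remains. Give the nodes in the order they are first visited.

Visit NY
NY → EH
EH → CA
CA → CJ
CJ → DU
DU → HU
HU → HI
HI → HW
HW → TY
TY → RK
RK → IW
IW → PT
PT → KO
KO → NH
NH → KY
KY → UA
KO → QS
PT → UY

NY -> EH -> CA -> CJ -> DU -> HU -> HI -> HW -> TY -> RK -> IW -> PT -> KO -> NH -> KY -> UA -> QS -> UY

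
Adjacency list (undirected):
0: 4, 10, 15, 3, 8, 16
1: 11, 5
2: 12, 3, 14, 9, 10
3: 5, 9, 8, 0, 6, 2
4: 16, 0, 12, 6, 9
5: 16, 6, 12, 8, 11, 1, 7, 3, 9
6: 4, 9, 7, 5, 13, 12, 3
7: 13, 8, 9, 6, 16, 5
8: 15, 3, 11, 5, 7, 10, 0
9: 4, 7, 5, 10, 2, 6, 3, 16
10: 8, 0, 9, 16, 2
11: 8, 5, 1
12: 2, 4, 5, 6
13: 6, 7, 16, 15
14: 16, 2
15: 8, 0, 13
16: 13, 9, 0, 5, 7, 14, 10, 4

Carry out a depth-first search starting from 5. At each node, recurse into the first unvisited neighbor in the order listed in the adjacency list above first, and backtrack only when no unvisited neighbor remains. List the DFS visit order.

Visit 5
5 → 16
16 → 13
13 → 6
6 → 4
4 → 0
0 → 10
10 → 8
8 → 15
8 → 3
3 → 9
9 → 7
9 → 2
2 → 12
2 → 14
8 → 11
11 → 1

5, 16, 13, 6, 4, 0, 10, 8, 15, 3, 9, 7, 2, 12, 14, 11, 1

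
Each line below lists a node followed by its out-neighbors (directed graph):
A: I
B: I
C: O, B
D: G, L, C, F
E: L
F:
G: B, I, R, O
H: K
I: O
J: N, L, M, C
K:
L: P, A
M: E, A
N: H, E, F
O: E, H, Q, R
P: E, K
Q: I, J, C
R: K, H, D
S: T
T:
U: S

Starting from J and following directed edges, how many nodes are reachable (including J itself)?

18

BFS from J visits: J, N, M, L, C, H, F, E, A, P, O, B, K, I, R, Q, D, G
Reachable nodes: 18 of 21 total.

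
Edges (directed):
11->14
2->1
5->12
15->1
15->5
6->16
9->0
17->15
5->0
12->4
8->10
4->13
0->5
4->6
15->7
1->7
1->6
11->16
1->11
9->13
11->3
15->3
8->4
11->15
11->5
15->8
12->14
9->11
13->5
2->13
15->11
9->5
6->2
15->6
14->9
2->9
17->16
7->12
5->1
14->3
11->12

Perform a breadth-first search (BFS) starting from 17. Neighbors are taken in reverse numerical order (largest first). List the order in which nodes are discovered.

17 → 16 → 15 → 11 → 8 → 7 → 6 → 5 → 3 → 1 → 14 → 12 → 10 → 4 → 2 → 0 → 9 → 13

Visit 17; enqueue 16, 15 → queue [16, 15]
Visit 16 → queue [15]
Visit 15; enqueue 11, 8, 7, 6, 5, 3, 1 → queue [11, 8, 7, 6, 5, 3, 1]
Visit 11; enqueue 14, 12 → queue [8, 7, 6, 5, 3, 1, 14, 12]
Visit 8; enqueue 10, 4 → queue [7, 6, 5, 3, 1, 14, 12, 10, 4]
Visit 7 → queue [6, 5, 3, 1, 14, 12, 10, 4]
Visit 6; enqueue 2 → queue [5, 3, 1, 14, 12, 10, 4, 2]
Visit 5; enqueue 0 → queue [3, 1, 14, 12, 10, 4, 2, 0]
Visit 3 → queue [1, 14, 12, 10, 4, 2, 0]
Visit 1 → queue [14, 12, 10, 4, 2, 0]
Visit 14; enqueue 9 → queue [12, 10, 4, 2, 0, 9]
Visit 12 → queue [10, 4, 2, 0, 9]
Visit 10 → queue [4, 2, 0, 9]
Visit 4; enqueue 13 → queue [2, 0, 9, 13]
Visit 2 → queue [0, 9, 13]
Visit 0 → queue [9, 13]
Visit 9 → queue [13]
Visit 13 → queue []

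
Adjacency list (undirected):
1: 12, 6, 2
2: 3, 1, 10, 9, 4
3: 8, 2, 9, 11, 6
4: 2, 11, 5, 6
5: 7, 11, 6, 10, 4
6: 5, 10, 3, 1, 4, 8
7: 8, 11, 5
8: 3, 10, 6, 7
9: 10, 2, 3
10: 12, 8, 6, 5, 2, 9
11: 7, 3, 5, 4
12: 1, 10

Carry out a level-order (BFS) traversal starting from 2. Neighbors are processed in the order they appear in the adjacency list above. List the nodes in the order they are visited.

2, 3, 1, 10, 9, 4, 8, 11, 6, 12, 5, 7

Visit 2; enqueue 3, 1, 10, 9, 4 → queue [3, 1, 10, 9, 4]
Visit 3; enqueue 8, 11, 6 → queue [1, 10, 9, 4, 8, 11, 6]
Visit 1; enqueue 12 → queue [10, 9, 4, 8, 11, 6, 12]
Visit 10; enqueue 5 → queue [9, 4, 8, 11, 6, 12, 5]
Visit 9 → queue [4, 8, 11, 6, 12, 5]
Visit 4 → queue [8, 11, 6, 12, 5]
Visit 8; enqueue 7 → queue [11, 6, 12, 5, 7]
Visit 11 → queue [6, 12, 5, 7]
Visit 6 → queue [12, 5, 7]
Visit 12 → queue [5, 7]
Visit 5 → queue [7]
Visit 7 → queue []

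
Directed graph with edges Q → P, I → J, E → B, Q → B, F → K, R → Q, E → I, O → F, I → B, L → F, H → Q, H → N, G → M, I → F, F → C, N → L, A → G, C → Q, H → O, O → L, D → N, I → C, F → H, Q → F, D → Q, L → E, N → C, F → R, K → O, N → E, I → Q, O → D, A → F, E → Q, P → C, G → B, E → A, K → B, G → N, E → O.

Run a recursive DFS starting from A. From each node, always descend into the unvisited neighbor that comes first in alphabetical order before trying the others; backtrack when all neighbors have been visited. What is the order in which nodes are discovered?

Visit A
A → F
F → C
C → Q
Q → B
Q → P
F → H
H → N
N → E
E → I
I → J
E → O
O → D
O → L
F → K
F → R
A → G
G → M

A -> F -> C -> Q -> B -> P -> H -> N -> E -> I -> J -> O -> D -> L -> K -> R -> G -> M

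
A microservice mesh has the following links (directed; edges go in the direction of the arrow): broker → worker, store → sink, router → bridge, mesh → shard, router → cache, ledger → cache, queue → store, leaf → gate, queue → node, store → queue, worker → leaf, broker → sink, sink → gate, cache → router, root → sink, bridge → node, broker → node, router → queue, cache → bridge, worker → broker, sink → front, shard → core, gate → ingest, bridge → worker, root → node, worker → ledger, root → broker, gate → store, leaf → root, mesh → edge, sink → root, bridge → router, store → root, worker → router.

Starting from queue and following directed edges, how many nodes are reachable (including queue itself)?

15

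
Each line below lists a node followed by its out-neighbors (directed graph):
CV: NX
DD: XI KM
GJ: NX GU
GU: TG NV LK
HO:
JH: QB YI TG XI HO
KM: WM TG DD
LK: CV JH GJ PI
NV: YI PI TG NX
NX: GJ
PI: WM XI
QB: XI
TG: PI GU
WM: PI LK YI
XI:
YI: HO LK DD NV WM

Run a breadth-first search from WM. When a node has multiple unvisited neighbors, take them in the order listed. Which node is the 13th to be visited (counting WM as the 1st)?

QB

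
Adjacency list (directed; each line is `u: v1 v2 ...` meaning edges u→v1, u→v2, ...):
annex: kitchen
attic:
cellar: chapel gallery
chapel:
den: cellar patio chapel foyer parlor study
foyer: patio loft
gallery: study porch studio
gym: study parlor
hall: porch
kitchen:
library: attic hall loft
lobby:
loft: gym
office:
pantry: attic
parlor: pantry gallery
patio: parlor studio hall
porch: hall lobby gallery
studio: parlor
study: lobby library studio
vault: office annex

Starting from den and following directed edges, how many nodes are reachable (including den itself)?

17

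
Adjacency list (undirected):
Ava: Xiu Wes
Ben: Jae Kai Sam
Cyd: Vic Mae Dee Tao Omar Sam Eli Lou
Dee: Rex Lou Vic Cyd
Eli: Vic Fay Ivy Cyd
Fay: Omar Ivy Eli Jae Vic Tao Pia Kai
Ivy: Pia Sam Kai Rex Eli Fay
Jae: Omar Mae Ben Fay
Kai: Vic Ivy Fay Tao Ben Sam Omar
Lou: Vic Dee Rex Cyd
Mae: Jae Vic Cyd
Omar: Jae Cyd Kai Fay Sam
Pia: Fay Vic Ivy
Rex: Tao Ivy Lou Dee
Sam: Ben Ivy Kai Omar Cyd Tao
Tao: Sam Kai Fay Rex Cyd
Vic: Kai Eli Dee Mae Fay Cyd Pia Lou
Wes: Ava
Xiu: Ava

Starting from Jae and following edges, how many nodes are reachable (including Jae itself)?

16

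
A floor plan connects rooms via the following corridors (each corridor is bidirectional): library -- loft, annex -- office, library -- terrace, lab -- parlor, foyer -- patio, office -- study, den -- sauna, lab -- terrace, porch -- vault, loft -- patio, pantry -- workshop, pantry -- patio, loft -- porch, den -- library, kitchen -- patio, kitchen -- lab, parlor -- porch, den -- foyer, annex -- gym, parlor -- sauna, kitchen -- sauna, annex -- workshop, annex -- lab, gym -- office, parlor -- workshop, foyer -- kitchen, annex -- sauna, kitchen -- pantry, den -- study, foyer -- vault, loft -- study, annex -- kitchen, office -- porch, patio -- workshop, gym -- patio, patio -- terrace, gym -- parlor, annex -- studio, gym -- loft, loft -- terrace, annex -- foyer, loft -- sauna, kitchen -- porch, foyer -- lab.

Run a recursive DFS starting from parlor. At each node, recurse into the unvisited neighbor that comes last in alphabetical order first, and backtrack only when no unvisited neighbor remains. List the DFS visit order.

Visit parlor
parlor → workshop
workshop → patio
patio → terrace
terrace → loft
loft → study
study → office
office → porch
porch → vault
vault → foyer
foyer → lab
lab → kitchen
kitchen → sauna
sauna → den
den → library
sauna → annex
annex → studio
annex → gym
kitchen → pantry

parlor, workshop, patio, terrace, loft, study, office, porch, vault, foyer, lab, kitchen, sauna, den, library, annex, studio, gym, pantry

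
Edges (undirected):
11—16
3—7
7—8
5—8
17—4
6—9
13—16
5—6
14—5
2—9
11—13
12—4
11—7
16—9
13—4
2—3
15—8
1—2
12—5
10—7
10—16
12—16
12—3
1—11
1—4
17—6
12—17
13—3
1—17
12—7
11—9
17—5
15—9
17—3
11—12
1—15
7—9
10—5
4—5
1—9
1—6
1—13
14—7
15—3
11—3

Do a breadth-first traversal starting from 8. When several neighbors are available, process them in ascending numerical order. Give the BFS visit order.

Visit 8; enqueue 5, 7, 15 → queue [5, 7, 15]
Visit 5; enqueue 4, 6, 10, 12, 14, 17 → queue [7, 15, 4, 6, 10, 12, 14, 17]
Visit 7; enqueue 3, 9, 11 → queue [15, 4, 6, 10, 12, 14, 17, 3, 9, 11]
Visit 15; enqueue 1 → queue [4, 6, 10, 12, 14, 17, 3, 9, 11, 1]
Visit 4; enqueue 13 → queue [6, 10, 12, 14, 17, 3, 9, 11, 1, 13]
Visit 6 → queue [10, 12, 14, 17, 3, 9, 11, 1, 13]
Visit 10; enqueue 16 → queue [12, 14, 17, 3, 9, 11, 1, 13, 16]
Visit 12 → queue [14, 17, 3, 9, 11, 1, 13, 16]
Visit 14 → queue [17, 3, 9, 11, 1, 13, 16]
Visit 17 → queue [3, 9, 11, 1, 13, 16]
Visit 3; enqueue 2 → queue [9, 11, 1, 13, 16, 2]
Visit 9 → queue [11, 1, 13, 16, 2]
Visit 11 → queue [1, 13, 16, 2]
Visit 1 → queue [13, 16, 2]
Visit 13 → queue [16, 2]
Visit 16 → queue [2]
Visit 2 → queue []

8 5 7 15 4 6 10 12 14 17 3 9 11 1 13 16 2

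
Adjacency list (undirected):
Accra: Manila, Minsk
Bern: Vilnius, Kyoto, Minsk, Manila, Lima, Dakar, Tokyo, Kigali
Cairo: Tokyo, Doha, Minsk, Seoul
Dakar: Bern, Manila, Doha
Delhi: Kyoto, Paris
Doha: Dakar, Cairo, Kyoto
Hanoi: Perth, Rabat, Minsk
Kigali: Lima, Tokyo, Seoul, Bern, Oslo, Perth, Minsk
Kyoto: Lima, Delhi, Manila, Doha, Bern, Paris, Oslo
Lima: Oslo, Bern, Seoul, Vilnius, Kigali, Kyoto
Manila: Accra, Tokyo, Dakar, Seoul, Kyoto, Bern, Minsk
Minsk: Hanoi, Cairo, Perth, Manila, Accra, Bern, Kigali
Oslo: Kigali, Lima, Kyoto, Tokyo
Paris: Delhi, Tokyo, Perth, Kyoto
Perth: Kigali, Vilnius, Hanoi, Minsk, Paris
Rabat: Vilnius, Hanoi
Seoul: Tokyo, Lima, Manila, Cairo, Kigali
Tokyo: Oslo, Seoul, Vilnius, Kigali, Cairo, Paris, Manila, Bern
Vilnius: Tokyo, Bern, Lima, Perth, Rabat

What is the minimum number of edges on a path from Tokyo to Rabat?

2

Level 0: Tokyo
Level 1: Bern, Cairo, Kigali, Manila, Oslo, Paris, Seoul, Vilnius
Level 2: Accra, Dakar, Delhi, Doha, Kyoto, Lima, Minsk, Perth, Rabat
Level 3: Hanoi
Rabat first appears at level 2.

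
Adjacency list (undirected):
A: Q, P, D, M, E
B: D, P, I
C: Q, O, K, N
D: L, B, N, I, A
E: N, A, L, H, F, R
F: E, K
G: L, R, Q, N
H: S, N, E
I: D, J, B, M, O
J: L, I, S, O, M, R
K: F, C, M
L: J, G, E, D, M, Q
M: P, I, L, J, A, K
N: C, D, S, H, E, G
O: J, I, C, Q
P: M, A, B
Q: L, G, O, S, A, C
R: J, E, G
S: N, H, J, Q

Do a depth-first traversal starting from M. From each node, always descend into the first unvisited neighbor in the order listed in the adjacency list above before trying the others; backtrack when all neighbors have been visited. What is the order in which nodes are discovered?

Visit M
M → P
P → A
A → Q
Q → L
L → J
J → I
I → D
D → B
D → N
N → C
C → O
C → K
K → F
F → E
E → H
H → S
E → R
R → G

M P A Q L J I D B N C O K F E H S R G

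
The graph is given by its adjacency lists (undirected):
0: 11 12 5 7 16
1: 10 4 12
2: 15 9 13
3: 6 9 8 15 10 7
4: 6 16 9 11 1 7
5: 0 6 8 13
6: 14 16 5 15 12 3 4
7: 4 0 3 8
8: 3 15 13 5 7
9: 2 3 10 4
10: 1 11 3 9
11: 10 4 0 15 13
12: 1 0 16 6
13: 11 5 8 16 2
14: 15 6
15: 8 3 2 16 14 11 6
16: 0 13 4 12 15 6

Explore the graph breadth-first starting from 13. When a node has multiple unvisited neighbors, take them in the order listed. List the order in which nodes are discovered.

13 -> 11 -> 5 -> 8 -> 16 -> 2 -> 10 -> 4 -> 0 -> 15 -> 6 -> 3 -> 7 -> 12 -> 9 -> 1 -> 14

Visit 13; enqueue 11, 5, 8, 16, 2 → queue [11, 5, 8, 16, 2]
Visit 11; enqueue 10, 4, 0, 15 → queue [5, 8, 16, 2, 10, 4, 0, 15]
Visit 5; enqueue 6 → queue [8, 16, 2, 10, 4, 0, 15, 6]
Visit 8; enqueue 3, 7 → queue [16, 2, 10, 4, 0, 15, 6, 3, 7]
Visit 16; enqueue 12 → queue [2, 10, 4, 0, 15, 6, 3, 7, 12]
Visit 2; enqueue 9 → queue [10, 4, 0, 15, 6, 3, 7, 12, 9]
Visit 10; enqueue 1 → queue [4, 0, 15, 6, 3, 7, 12, 9, 1]
Visit 4 → queue [0, 15, 6, 3, 7, 12, 9, 1]
Visit 0 → queue [15, 6, 3, 7, 12, 9, 1]
Visit 15; enqueue 14 → queue [6, 3, 7, 12, 9, 1, 14]
Visit 6 → queue [3, 7, 12, 9, 1, 14]
Visit 3 → queue [7, 12, 9, 1, 14]
Visit 7 → queue [12, 9, 1, 14]
Visit 12 → queue [9, 1, 14]
Visit 9 → queue [1, 14]
Visit 1 → queue [14]
Visit 14 → queue []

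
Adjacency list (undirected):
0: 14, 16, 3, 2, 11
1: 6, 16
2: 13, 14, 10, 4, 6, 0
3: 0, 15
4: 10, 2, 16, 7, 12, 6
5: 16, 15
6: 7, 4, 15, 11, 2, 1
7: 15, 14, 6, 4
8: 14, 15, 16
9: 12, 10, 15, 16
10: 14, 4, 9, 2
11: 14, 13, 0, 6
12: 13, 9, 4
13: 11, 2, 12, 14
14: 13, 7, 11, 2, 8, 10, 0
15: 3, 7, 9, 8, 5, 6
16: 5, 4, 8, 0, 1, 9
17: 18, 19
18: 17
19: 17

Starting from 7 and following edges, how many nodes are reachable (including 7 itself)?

BFS from 7 visits: 7, 15, 14, 6, 4, 9, 8, 5, 3, 13, 11, 10, 2, 0, 1, 16, 12
Reachable nodes: 17 of 20 total.

17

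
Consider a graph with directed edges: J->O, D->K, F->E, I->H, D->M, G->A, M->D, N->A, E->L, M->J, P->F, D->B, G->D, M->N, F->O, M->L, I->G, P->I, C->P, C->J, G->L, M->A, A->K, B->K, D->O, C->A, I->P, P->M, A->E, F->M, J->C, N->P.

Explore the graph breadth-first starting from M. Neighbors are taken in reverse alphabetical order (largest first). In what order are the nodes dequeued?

Visit M; enqueue N, L, J, D, A → queue [N, L, J, D, A]
Visit N; enqueue P → queue [L, J, D, A, P]
Visit L → queue [J, D, A, P]
Visit J; enqueue O, C → queue [D, A, P, O, C]
Visit D; enqueue K, B → queue [A, P, O, C, K, B]
Visit A; enqueue E → queue [P, O, C, K, B, E]
Visit P; enqueue I, F → queue [O, C, K, B, E, I, F]
Visit O → queue [C, K, B, E, I, F]
Visit C → queue [K, B, E, I, F]
Visit K → queue [B, E, I, F]
Visit B → queue [E, I, F]
Visit E → queue [I, F]
Visit I; enqueue H, G → queue [F, H, G]
Visit F → queue [H, G]
Visit H → queue [G]
Visit G → queue []

M -> N -> L -> J -> D -> A -> P -> O -> C -> K -> B -> E -> I -> F -> H -> G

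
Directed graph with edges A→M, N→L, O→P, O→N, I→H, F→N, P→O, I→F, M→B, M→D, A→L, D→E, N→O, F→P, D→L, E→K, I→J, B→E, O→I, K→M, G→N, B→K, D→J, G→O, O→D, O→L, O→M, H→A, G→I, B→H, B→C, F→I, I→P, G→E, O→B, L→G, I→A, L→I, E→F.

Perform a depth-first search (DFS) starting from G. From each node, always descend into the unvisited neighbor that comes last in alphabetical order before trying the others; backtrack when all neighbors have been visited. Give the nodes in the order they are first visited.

Visit G
G → O
O → P
O → N
N → L
L → I
I → J
I → H
H → A
A → M
M → D
D → E
E → K
E → F
M → B
B → C

G, O, P, N, L, I, J, H, A, M, D, E, K, F, B, C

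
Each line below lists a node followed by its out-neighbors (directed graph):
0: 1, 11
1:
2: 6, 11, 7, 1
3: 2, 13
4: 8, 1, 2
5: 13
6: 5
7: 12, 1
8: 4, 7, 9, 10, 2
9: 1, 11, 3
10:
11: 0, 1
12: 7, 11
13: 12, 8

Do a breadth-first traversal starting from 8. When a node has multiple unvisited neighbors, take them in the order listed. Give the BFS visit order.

Visit 8; enqueue 4, 7, 9, 10, 2 → queue [4, 7, 9, 10, 2]
Visit 4; enqueue 1 → queue [7, 9, 10, 2, 1]
Visit 7; enqueue 12 → queue [9, 10, 2, 1, 12]
Visit 9; enqueue 11, 3 → queue [10, 2, 1, 12, 11, 3]
Visit 10 → queue [2, 1, 12, 11, 3]
Visit 2; enqueue 6 → queue [1, 12, 11, 3, 6]
Visit 1 → queue [12, 11, 3, 6]
Visit 12 → queue [11, 3, 6]
Visit 11; enqueue 0 → queue [3, 6, 0]
Visit 3; enqueue 13 → queue [6, 0, 13]
Visit 6; enqueue 5 → queue [0, 13, 5]
Visit 0 → queue [13, 5]
Visit 13 → queue [5]
Visit 5 → queue []

8, 4, 7, 9, 10, 2, 1, 12, 11, 3, 6, 0, 13, 5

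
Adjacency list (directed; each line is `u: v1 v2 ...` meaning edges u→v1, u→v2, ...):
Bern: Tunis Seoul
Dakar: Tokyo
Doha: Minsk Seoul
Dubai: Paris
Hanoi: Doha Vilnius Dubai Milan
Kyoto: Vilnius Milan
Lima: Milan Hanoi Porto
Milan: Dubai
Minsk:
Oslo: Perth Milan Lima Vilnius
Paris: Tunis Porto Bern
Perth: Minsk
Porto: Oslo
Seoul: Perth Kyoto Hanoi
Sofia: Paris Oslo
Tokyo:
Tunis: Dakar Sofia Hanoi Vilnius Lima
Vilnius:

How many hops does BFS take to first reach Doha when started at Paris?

3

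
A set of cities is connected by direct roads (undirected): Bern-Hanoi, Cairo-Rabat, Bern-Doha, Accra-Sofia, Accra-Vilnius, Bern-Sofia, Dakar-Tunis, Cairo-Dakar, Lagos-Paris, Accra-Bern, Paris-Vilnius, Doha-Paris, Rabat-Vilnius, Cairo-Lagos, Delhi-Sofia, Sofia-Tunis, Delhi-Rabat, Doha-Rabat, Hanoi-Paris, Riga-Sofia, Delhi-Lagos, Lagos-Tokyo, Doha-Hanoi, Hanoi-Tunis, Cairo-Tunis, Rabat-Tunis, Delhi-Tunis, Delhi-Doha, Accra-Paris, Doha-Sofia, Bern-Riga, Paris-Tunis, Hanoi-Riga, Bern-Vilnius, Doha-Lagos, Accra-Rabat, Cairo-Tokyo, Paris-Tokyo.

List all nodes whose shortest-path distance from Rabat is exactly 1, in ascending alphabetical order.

Level 0: Rabat
Level 1: Accra, Cairo, Delhi, Doha, Tunis, Vilnius
Level 2: Bern, Dakar, Hanoi, Lagos, Paris, Sofia, Tokyo
Level 3: Riga

Accra, Cairo, Delhi, Doha, Tunis, Vilnius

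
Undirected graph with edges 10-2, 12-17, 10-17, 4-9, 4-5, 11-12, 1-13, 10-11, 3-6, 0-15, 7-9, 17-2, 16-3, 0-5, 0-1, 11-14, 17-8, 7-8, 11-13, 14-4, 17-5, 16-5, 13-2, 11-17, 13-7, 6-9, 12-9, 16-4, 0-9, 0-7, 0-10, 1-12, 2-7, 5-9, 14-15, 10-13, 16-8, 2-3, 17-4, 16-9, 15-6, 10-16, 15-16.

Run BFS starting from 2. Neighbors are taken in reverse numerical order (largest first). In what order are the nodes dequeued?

2 -> 17 -> 13 -> 10 -> 7 -> 3 -> 12 -> 11 -> 8 -> 5 -> 4 -> 1 -> 16 -> 0 -> 9 -> 6 -> 14 -> 15

Visit 2; enqueue 17, 13, 10, 7, 3 → queue [17, 13, 10, 7, 3]
Visit 17; enqueue 12, 11, 8, 5, 4 → queue [13, 10, 7, 3, 12, 11, 8, 5, 4]
Visit 13; enqueue 1 → queue [10, 7, 3, 12, 11, 8, 5, 4, 1]
Visit 10; enqueue 16, 0 → queue [7, 3, 12, 11, 8, 5, 4, 1, 16, 0]
Visit 7; enqueue 9 → queue [3, 12, 11, 8, 5, 4, 1, 16, 0, 9]
Visit 3; enqueue 6 → queue [12, 11, 8, 5, 4, 1, 16, 0, 9, 6]
Visit 12 → queue [11, 8, 5, 4, 1, 16, 0, 9, 6]
Visit 11; enqueue 14 → queue [8, 5, 4, 1, 16, 0, 9, 6, 14]
Visit 8 → queue [5, 4, 1, 16, 0, 9, 6, 14]
Visit 5 → queue [4, 1, 16, 0, 9, 6, 14]
Visit 4 → queue [1, 16, 0, 9, 6, 14]
Visit 1 → queue [16, 0, 9, 6, 14]
Visit 16; enqueue 15 → queue [0, 9, 6, 14, 15]
Visit 0 → queue [9, 6, 14, 15]
Visit 9 → queue [6, 14, 15]
Visit 6 → queue [14, 15]
Visit 14 → queue [15]
Visit 15 → queue []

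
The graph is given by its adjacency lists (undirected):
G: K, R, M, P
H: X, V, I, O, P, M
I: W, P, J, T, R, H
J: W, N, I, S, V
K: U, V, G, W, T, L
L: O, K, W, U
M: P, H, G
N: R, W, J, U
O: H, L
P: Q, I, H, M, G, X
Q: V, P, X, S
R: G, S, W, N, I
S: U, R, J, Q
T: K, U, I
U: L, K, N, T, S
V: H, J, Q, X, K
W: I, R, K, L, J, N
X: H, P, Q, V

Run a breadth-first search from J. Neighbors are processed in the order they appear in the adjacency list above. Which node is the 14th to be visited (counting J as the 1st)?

Q

Visit J; enqueue W, N, I, S, V → queue [W, N, I, S, V]
Visit W; enqueue R, K, L → queue [N, I, S, V, R, K, L]
Visit N; enqueue U → queue [I, S, V, R, K, L, U]
Visit I; enqueue P, T, H → queue [S, V, R, K, L, U, P, T, H]
Visit S; enqueue Q → queue [V, R, K, L, U, P, T, H, Q]
Visit V; enqueue X → queue [R, K, L, U, P, T, H, Q, X]
Visit R; enqueue G → queue [K, L, U, P, T, H, Q, X, G]
Visit K → queue [L, U, P, T, H, Q, X, G]
Visit L; enqueue O → queue [U, P, T, H, Q, X, G, O]
Visit U → queue [P, T, H, Q, X, G, O]
Visit P; enqueue M → queue [T, H, Q, X, G, O, M]
Visit T → queue [H, Q, X, G, O, M]
Visit H → queue [Q, X, G, O, M]
Visit Q → queue [X, G, O, M]
Visit X → queue [G, O, M]
Visit G → queue [O, M]
Visit O → queue [M]
Visit M → queue []

Visit order: J, W, N, I, S, V, R, K, L, U, P, T, H, Q, X, G, O, M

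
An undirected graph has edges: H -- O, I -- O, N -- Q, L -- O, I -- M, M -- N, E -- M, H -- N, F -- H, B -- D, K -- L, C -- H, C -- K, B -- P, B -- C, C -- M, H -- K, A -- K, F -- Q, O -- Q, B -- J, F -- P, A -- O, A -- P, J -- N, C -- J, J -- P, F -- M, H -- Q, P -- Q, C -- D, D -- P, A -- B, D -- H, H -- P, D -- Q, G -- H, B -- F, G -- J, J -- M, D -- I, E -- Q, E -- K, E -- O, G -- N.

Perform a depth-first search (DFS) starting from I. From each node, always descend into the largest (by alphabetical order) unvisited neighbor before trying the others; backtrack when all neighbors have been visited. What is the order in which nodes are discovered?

I -> O -> Q -> P -> J -> N -> M -> F -> H -> K -> L -> E -> C -> D -> B -> A -> G

Visit I
I → O
O → Q
Q → P
P → J
J → N
N → M
M → F
F → H
H → K
K → L
K → E
K → C
C → D
D → B
B → A
H → G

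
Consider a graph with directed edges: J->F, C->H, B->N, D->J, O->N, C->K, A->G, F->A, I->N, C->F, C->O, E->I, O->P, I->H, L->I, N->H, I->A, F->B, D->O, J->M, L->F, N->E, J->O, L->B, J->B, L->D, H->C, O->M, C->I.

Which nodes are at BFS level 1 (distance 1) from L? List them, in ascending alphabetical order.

B, D, F, I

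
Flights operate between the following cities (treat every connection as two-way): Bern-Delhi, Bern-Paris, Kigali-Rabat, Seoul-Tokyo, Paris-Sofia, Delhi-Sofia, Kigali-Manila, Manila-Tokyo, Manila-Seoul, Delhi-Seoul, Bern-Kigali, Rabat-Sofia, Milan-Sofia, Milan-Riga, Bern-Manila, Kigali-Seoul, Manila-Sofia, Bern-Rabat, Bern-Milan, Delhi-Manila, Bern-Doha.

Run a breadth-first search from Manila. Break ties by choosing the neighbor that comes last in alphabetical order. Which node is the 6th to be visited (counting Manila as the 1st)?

Visit Manila; enqueue Tokyo, Sofia, Seoul, Kigali, Delhi, Bern → queue [Tokyo, Sofia, Seoul, Kigali, Delhi, Bern]
Visit Tokyo → queue [Sofia, Seoul, Kigali, Delhi, Bern]
Visit Sofia; enqueue Rabat, Paris, Milan → queue [Seoul, Kigali, Delhi, Bern, Rabat, Paris, Milan]
Visit Seoul → queue [Kigali, Delhi, Bern, Rabat, Paris, Milan]
Visit Kigali → queue [Delhi, Bern, Rabat, Paris, Milan]
Visit Delhi → queue [Bern, Rabat, Paris, Milan]
Visit Bern; enqueue Doha → queue [Rabat, Paris, Milan, Doha]
Visit Rabat → queue [Paris, Milan, Doha]
Visit Paris → queue [Milan, Doha]
Visit Milan; enqueue Riga → queue [Doha, Riga]
Visit Doha → queue [Riga]
Visit Riga → queue []

Visit order: Manila, Tokyo, Sofia, Seoul, Kigali, Delhi, Bern, Rabat, Paris, Milan, Doha, Riga

Delhi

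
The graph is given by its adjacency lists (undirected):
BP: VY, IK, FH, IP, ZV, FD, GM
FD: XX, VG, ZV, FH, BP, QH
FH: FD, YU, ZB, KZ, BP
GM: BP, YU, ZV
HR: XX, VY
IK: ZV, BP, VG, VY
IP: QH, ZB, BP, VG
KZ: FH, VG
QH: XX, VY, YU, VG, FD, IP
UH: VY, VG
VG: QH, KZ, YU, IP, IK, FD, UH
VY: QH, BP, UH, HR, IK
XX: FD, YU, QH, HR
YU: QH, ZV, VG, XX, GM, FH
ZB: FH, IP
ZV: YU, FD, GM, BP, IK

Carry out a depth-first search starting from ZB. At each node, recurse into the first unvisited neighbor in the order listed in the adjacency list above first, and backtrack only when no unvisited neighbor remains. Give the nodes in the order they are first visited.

Visit ZB
ZB → FH
FH → FD
FD → XX
XX → YU
YU → QH
QH → VY
VY → BP
BP → IK
IK → ZV
ZV → GM
IK → VG
VG → KZ
VG → IP
VG → UH
VY → HR

ZB, FH, FD, XX, YU, QH, VY, BP, IK, ZV, GM, VG, KZ, IP, UH, HR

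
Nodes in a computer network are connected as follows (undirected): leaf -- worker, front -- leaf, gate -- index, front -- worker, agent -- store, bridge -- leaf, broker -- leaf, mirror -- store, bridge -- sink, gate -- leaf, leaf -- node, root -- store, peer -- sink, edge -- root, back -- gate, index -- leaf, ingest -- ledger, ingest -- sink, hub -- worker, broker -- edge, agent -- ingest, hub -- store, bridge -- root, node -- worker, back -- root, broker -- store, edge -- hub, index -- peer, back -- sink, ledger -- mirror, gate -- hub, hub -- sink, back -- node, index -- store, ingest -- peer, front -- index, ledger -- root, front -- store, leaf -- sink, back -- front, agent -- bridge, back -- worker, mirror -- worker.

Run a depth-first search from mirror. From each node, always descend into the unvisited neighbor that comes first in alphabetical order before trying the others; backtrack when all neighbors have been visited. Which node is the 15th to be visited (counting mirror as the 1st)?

sink

Visit mirror
mirror → ledger
ledger → ingest
ingest → agent
agent → bridge
bridge → leaf
leaf → broker
broker → edge
edge → hub
hub → gate
gate → back
back → front
front → index
index → peer
peer → sink
index → store
store → root
front → worker
worker → node

Visit order: mirror, ledger, ingest, agent, bridge, leaf, broker, edge, hub, gate, back, front, index, peer, sink, store, root, worker, node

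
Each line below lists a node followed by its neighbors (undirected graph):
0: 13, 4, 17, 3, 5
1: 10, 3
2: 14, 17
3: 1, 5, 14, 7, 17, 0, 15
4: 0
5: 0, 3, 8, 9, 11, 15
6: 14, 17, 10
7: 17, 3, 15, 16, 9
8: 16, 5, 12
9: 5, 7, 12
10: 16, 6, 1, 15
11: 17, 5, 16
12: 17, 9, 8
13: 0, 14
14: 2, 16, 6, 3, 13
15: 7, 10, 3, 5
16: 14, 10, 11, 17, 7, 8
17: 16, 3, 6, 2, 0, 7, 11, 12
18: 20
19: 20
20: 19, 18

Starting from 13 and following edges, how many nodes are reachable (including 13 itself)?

BFS from 13 visits: 13, 0, 14, 3, 4, 5, 17, 2, 6, 16, 1, 7, 15, 8, 9, 11, 12, 10
Reachable nodes: 18 of 21 total.

18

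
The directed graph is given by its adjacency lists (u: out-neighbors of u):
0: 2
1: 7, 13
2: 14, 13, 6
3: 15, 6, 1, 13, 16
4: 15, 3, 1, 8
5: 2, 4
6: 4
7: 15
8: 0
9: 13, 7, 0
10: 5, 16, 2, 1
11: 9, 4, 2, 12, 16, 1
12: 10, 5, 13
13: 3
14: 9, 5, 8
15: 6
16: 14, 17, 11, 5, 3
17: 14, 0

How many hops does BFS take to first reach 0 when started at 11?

2

Level 0: 11
Level 1: 1, 2, 4, 9, 12, 16
Level 2: 0, 3, 5, 6, 7, 8, 10, 13, 14, 15, 17
0 first appears at level 2.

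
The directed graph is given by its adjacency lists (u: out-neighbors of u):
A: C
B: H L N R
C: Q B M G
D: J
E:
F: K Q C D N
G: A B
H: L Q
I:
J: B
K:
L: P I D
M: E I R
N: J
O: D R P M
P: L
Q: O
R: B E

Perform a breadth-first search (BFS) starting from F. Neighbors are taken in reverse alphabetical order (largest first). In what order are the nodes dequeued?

Visit F; enqueue Q, N, K, D, C → queue [Q, N, K, D, C]
Visit Q; enqueue O → queue [N, K, D, C, O]
Visit N; enqueue J → queue [K, D, C, O, J]
Visit K → queue [D, C, O, J]
Visit D → queue [C, O, J]
Visit C; enqueue M, G, B → queue [O, J, M, G, B]
Visit O; enqueue R, P → queue [J, M, G, B, R, P]
Visit J → queue [M, G, B, R, P]
Visit M; enqueue I, E → queue [G, B, R, P, I, E]
Visit G; enqueue A → queue [B, R, P, I, E, A]
Visit B; enqueue L, H → queue [R, P, I, E, A, L, H]
Visit R → queue [P, I, E, A, L, H]
Visit P → queue [I, E, A, L, H]
Visit I → queue [E, A, L, H]
Visit E → queue [A, L, H]
Visit A → queue [L, H]
Visit L → queue [H]
Visit H → queue []

F → Q → N → K → D → C → O → J → M → G → B → R → P → I → E → A → L → H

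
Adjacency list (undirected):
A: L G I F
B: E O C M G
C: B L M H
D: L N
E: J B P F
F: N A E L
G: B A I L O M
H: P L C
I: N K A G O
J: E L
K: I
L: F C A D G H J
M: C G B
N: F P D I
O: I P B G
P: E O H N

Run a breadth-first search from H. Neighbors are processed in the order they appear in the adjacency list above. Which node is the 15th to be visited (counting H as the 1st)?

Visit H; enqueue P, L, C → queue [P, L, C]
Visit P; enqueue E, O, N → queue [L, C, E, O, N]
Visit L; enqueue F, A, D, G, J → queue [C, E, O, N, F, A, D, G, J]
Visit C; enqueue B, M → queue [E, O, N, F, A, D, G, J, B, M]
Visit E → queue [O, N, F, A, D, G, J, B, M]
Visit O; enqueue I → queue [N, F, A, D, G, J, B, M, I]
Visit N → queue [F, A, D, G, J, B, M, I]
Visit F → queue [A, D, G, J, B, M, I]
Visit A → queue [D, G, J, B, M, I]
Visit D → queue [G, J, B, M, I]
Visit G → queue [J, B, M, I]
Visit J → queue [B, M, I]
Visit B → queue [M, I]
Visit M → queue [I]
Visit I; enqueue K → queue [K]
Visit K → queue []

Visit order: H, P, L, C, E, O, N, F, A, D, G, J, B, M, I, K

I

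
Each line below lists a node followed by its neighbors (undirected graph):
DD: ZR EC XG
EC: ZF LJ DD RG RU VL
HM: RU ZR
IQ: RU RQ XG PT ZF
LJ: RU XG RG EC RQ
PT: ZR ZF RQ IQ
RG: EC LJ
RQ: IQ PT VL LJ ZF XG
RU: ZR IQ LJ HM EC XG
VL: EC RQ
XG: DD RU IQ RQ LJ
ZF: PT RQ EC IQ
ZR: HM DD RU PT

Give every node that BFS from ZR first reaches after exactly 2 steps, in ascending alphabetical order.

EC, IQ, LJ, RQ, XG, ZF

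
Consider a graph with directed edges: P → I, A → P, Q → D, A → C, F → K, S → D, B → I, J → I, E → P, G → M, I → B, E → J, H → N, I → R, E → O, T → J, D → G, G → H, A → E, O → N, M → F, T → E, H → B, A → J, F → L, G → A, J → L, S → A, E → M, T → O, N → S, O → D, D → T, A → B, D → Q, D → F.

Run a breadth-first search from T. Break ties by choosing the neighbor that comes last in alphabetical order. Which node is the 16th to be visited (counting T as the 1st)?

Visit T; enqueue O, J, E → queue [O, J, E]
Visit O; enqueue N, D → queue [J, E, N, D]
Visit J; enqueue L, I → queue [E, N, D, L, I]
Visit E; enqueue P, M → queue [N, D, L, I, P, M]
Visit N; enqueue S → queue [D, L, I, P, M, S]
Visit D; enqueue Q, G, F → queue [L, I, P, M, S, Q, G, F]
Visit L → queue [I, P, M, S, Q, G, F]
Visit I; enqueue R, B → queue [P, M, S, Q, G, F, R, B]
Visit P → queue [M, S, Q, G, F, R, B]
Visit M → queue [S, Q, G, F, R, B]
Visit S; enqueue A → queue [Q, G, F, R, B, A]
Visit Q → queue [G, F, R, B, A]
Visit G; enqueue H → queue [F, R, B, A, H]
Visit F; enqueue K → queue [R, B, A, H, K]
Visit R → queue [B, A, H, K]
Visit B → queue [A, H, K]
Visit A; enqueue C → queue [H, K, C]
Visit H → queue [K, C]
Visit K → queue [C]
Visit C → queue []

Visit order: T, O, J, E, N, D, L, I, P, M, S, Q, G, F, R, B, A, H, K, C

B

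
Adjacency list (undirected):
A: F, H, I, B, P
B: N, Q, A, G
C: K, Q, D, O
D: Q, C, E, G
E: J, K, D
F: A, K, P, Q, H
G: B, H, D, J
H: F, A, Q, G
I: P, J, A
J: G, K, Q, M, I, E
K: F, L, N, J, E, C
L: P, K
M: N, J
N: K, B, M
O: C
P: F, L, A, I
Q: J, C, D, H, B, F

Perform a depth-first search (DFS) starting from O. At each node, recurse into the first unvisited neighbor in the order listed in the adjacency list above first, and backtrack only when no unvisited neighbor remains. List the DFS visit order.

O C K F A H Q J G B N M D E I P L

Visit O
O → C
C → K
K → F
F → A
A → H
H → Q
Q → J
J → G
G → B
B → N
N → M
G → D
D → E
J → I
I → P
P → L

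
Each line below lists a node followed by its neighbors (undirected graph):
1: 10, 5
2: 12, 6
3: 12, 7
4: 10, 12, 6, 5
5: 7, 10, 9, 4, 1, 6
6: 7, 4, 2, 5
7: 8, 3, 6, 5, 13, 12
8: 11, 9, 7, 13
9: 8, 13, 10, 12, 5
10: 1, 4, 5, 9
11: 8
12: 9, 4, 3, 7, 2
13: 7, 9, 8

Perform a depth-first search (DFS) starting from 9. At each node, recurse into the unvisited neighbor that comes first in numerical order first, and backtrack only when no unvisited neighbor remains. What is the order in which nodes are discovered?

9 5 1 10 4 6 2 12 3 7 8 11 13

Visit 9
9 → 5
5 → 1
1 → 10
10 → 4
4 → 6
6 → 2
2 → 12
12 → 3
3 → 7
7 → 8
8 → 11
8 → 13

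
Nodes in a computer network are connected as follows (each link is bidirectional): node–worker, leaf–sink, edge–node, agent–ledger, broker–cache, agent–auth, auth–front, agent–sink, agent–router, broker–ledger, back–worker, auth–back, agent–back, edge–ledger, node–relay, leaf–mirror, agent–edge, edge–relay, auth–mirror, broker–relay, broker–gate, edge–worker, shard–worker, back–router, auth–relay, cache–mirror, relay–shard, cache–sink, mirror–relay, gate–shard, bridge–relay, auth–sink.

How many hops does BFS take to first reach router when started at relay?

Level 0: relay
Level 1: auth, bridge, broker, edge, mirror, node, shard
Level 2: agent, back, cache, front, gate, leaf, ledger, sink, worker
Level 3: router
router first appears at level 3.

3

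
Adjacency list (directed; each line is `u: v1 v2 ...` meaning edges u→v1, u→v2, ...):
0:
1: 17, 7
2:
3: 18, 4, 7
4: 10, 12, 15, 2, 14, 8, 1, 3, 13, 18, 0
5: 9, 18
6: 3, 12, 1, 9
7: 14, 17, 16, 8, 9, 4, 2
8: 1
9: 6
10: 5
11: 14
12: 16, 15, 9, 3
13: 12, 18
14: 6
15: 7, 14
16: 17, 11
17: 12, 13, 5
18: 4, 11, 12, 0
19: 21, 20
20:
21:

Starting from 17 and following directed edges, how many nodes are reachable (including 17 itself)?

19

BFS from 17 visits: 17, 12, 13, 5, 16, 15, 9, 3, 18, 11, 7, 14, 6, 4, 0, 8, 2, 1, 10
Reachable nodes: 19 of 22 total.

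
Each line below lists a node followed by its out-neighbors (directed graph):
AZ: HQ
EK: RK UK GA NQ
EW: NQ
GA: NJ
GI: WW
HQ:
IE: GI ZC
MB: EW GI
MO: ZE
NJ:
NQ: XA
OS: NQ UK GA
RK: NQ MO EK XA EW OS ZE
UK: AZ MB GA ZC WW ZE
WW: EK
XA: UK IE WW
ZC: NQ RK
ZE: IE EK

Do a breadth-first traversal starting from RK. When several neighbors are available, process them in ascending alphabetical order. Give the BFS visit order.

RK → EK → EW → MO → NQ → OS → XA → ZE → GA → UK → IE → WW → NJ → AZ → MB → ZC → GI → HQ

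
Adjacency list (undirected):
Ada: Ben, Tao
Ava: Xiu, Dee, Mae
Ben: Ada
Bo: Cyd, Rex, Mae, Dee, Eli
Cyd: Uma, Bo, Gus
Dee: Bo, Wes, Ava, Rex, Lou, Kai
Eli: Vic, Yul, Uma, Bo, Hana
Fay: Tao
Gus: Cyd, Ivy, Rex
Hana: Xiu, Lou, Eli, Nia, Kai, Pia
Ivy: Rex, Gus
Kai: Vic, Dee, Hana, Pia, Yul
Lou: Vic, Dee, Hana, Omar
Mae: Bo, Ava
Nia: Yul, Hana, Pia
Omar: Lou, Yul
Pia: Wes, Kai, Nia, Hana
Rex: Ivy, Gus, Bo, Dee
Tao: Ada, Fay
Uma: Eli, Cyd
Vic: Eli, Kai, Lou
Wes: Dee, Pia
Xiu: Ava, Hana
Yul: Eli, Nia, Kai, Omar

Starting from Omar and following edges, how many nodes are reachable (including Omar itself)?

BFS from Omar visits: Omar, Lou, Yul, Vic, Dee, Hana, Eli, Nia, Kai, Bo, Wes, Ava, Rex, Xiu, Pia, Uma, Cyd, Mae, Ivy, Gus
Reachable nodes: 20 of 24 total.

20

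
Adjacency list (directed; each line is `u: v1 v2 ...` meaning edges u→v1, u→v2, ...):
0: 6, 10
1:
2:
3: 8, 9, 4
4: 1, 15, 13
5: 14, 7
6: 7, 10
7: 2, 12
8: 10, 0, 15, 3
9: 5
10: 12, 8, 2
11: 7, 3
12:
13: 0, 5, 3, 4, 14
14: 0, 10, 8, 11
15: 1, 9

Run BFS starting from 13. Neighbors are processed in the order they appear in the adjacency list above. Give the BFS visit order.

13 0 5 3 4 14 6 10 7 8 9 1 15 11 12 2

Visit 13; enqueue 0, 5, 3, 4, 14 → queue [0, 5, 3, 4, 14]
Visit 0; enqueue 6, 10 → queue [5, 3, 4, 14, 6, 10]
Visit 5; enqueue 7 → queue [3, 4, 14, 6, 10, 7]
Visit 3; enqueue 8, 9 → queue [4, 14, 6, 10, 7, 8, 9]
Visit 4; enqueue 1, 15 → queue [14, 6, 10, 7, 8, 9, 1, 15]
Visit 14; enqueue 11 → queue [6, 10, 7, 8, 9, 1, 15, 11]
Visit 6 → queue [10, 7, 8, 9, 1, 15, 11]
Visit 10; enqueue 12, 2 → queue [7, 8, 9, 1, 15, 11, 12, 2]
Visit 7 → queue [8, 9, 1, 15, 11, 12, 2]
Visit 8 → queue [9, 1, 15, 11, 12, 2]
Visit 9 → queue [1, 15, 11, 12, 2]
Visit 1 → queue [15, 11, 12, 2]
Visit 15 → queue [11, 12, 2]
Visit 11 → queue [12, 2]
Visit 12 → queue [2]
Visit 2 → queue []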